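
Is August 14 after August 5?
Yes. Day 14 comes after day 5 in August — this is a date comparison, not a decimal one (the decimal 8.14 would be smaller than 8.5).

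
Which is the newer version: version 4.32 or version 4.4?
version 4.32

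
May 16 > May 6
True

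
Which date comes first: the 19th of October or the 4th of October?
the 4th of October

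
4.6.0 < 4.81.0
True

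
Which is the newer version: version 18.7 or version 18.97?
version 18.97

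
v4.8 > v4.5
True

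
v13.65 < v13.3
False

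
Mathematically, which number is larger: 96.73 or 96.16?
96.73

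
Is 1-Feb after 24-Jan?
Yes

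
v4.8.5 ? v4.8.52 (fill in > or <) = <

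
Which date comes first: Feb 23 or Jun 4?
Feb 23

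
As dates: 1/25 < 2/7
True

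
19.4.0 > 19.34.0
False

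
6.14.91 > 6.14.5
True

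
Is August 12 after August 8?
Yes. Day 12 comes after day 8 in August — this is a date comparison, not a decimal one (the decimal 8.12 would be smaller than 8.8).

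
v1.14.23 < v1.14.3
False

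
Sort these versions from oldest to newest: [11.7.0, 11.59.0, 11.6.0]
[11.6.0, 11.7.0, 11.59.0]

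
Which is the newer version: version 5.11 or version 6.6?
version 6.6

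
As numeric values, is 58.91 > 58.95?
False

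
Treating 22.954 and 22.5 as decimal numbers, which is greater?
22.954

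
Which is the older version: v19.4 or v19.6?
v19.4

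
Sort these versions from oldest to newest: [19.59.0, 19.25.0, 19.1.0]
[19.1.0, 19.25.0, 19.59.0]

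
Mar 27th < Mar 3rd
False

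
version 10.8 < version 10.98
True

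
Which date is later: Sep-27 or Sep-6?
Sep-27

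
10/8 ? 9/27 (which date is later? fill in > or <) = >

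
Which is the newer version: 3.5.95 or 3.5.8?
3.5.95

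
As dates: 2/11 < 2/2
False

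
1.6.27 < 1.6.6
False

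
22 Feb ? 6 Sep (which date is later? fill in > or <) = <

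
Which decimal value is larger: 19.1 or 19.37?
19.37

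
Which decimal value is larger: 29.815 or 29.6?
29.815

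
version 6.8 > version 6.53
False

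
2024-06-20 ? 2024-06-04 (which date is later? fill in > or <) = >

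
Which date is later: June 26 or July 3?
July 3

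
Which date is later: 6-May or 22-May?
22-May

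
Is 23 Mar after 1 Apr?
No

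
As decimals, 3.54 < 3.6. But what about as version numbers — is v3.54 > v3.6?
True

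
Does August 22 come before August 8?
No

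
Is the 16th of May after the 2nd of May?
Yes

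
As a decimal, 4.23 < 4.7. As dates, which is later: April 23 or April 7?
April 23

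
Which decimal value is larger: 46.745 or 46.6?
46.745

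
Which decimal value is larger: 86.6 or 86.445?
86.6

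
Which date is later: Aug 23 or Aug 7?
Aug 23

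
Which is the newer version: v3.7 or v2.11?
v3.7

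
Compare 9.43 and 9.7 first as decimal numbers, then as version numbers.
As decimals: 9.43 < 9.7. As versions: v9.43 > v9.7 (minor version 43 > 7).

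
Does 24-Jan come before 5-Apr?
Yes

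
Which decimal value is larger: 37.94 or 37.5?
37.94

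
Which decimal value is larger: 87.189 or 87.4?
87.4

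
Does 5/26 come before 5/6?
No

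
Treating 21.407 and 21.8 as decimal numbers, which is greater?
21.8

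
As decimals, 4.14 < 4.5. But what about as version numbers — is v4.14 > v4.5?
True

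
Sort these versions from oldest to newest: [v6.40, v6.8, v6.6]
[v6.6, v6.8, v6.40]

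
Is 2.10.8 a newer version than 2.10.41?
No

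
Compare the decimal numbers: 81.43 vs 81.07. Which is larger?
81.43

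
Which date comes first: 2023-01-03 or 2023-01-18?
2023-01-03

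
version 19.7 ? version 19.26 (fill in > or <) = <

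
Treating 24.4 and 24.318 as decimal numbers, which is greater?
24.4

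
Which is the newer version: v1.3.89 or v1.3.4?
v1.3.89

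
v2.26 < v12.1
True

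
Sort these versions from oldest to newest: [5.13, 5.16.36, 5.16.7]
[5.13, 5.16.7, 5.16.36]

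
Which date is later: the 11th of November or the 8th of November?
the 11th of November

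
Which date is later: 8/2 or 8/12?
8/12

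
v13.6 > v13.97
False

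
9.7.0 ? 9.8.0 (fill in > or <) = <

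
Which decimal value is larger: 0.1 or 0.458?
0.458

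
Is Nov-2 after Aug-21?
Yes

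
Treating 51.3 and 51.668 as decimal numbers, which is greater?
51.668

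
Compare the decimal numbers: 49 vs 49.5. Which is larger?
49.5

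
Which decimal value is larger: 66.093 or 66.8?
66.8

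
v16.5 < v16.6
True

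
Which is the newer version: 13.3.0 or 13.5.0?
13.5.0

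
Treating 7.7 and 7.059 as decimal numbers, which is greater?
7.7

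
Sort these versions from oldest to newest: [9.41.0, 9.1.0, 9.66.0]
[9.1.0, 9.41.0, 9.66.0]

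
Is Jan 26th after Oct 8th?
No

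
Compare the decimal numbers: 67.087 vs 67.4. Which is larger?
67.4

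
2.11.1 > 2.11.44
False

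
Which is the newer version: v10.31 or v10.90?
v10.90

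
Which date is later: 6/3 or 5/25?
6/3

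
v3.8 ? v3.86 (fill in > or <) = <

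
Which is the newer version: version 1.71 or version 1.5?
version 1.71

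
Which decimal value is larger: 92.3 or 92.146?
92.3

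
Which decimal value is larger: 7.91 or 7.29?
7.91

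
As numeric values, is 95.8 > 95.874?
False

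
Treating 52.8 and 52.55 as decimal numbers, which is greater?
52.8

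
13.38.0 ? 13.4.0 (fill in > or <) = >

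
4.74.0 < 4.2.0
False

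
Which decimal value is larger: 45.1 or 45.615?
45.615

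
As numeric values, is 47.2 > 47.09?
True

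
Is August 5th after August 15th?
No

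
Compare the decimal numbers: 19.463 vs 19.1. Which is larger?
19.463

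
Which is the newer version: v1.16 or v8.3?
v8.3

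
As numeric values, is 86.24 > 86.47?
False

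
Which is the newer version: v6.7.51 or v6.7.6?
v6.7.51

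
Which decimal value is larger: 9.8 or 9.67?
9.8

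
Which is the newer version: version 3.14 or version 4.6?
version 4.6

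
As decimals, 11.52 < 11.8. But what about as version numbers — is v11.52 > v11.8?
True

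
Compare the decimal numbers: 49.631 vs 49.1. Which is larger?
49.631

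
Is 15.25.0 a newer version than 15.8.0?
Yes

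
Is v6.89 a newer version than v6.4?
Yes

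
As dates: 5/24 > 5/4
True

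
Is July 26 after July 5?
Yes. Day 26 comes after day 5 in July — this is a date comparison, not a decimal one (the decimal 7.26 would be smaller than 7.5).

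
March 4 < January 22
False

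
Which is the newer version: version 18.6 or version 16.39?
version 18.6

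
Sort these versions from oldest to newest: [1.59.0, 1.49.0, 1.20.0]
[1.20.0, 1.49.0, 1.59.0]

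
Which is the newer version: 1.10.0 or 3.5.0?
3.5.0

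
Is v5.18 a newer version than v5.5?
Yes. Version numbers are compared segment by segment as integers, not as decimals: minor version 18 > 5, so v5.18 > v5.5 (even though the decimal 5.18 < 5.5).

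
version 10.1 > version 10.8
False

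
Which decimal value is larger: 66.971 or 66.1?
66.971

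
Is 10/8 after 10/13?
No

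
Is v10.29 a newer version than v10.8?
Yes. Version numbers are compared segment by segment as integers, not as decimals: minor version 29 > 8, so v10.29 > v10.8 (even though the decimal 10.29 < 10.8).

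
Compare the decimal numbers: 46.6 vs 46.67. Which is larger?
46.67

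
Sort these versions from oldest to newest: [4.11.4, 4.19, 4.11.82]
[4.11.4, 4.11.82, 4.19]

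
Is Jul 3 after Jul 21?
No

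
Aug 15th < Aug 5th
False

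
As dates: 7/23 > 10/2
False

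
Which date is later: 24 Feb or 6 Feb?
24 Feb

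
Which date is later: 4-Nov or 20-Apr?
4-Nov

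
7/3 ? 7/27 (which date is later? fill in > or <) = <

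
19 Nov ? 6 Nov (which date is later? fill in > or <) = >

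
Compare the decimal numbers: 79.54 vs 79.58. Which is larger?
79.58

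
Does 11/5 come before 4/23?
No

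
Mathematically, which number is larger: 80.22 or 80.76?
80.76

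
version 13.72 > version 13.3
True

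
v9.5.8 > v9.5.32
False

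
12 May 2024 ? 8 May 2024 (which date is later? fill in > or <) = >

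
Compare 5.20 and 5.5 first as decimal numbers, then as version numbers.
As decimals: 5.20 < 5.5. As versions: v5.20 > v5.5 (minor version 20 > 5).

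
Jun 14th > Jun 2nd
True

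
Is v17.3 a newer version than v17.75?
No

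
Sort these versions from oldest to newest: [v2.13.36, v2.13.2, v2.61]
[v2.13.2, v2.13.36, v2.61]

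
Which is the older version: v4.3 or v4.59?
v4.3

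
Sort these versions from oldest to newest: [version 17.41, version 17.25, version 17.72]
[version 17.25, version 17.41, version 17.72]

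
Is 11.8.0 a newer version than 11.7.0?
Yes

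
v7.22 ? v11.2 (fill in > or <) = <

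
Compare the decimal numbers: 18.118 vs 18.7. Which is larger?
18.7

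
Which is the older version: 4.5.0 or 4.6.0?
4.5.0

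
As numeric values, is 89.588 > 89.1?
True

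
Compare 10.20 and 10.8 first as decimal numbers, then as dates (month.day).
As decimals: 10.20 < 10.8. As dates: 10/20 is later than 10/8 (day 20 > day 8).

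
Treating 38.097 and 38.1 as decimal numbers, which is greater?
38.1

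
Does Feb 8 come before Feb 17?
Yes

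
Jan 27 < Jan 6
False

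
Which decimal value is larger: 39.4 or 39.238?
39.4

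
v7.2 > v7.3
False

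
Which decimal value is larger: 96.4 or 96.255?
96.4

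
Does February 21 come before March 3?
Yes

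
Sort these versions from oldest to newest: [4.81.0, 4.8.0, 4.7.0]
[4.7.0, 4.8.0, 4.81.0]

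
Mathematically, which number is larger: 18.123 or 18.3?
18.3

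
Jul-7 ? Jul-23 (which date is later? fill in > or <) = <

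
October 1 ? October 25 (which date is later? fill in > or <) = <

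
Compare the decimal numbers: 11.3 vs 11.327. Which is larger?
11.327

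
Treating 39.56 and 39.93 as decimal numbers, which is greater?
39.93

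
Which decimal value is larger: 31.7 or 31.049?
31.7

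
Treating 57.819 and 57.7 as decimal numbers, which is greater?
57.819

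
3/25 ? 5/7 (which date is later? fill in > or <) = <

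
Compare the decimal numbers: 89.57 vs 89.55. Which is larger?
89.57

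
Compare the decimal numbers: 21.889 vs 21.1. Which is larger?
21.889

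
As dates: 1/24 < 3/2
True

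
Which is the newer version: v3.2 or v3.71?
v3.71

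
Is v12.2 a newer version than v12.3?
No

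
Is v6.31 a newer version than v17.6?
No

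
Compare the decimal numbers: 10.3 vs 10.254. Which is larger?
10.3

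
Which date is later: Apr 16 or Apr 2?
Apr 16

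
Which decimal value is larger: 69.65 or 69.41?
69.65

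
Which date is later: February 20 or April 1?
April 1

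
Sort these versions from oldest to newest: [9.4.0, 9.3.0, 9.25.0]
[9.3.0, 9.4.0, 9.25.0]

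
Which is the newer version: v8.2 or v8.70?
v8.70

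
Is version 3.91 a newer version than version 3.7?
Yes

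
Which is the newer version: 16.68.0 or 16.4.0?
16.68.0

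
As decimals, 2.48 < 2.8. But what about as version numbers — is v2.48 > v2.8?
True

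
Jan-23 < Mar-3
True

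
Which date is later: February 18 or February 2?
February 18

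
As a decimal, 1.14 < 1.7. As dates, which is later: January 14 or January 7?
January 14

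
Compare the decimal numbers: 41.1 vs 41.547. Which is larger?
41.547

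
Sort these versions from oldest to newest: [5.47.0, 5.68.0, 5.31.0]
[5.31.0, 5.47.0, 5.68.0]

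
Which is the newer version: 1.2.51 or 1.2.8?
1.2.51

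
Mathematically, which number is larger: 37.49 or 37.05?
37.49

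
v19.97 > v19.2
True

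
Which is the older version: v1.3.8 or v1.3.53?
v1.3.8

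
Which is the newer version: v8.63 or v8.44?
v8.63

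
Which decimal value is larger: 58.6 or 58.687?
58.687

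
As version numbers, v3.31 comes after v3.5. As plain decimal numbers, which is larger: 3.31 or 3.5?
3.5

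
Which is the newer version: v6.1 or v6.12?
v6.12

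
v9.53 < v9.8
False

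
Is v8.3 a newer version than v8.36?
No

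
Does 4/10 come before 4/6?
No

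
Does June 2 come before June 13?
Yes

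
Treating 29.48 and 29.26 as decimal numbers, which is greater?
29.48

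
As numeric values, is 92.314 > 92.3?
True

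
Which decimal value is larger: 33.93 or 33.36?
33.93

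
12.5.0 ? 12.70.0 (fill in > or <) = <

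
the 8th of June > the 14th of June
False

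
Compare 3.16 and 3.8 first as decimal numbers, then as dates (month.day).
As decimals: 3.16 < 3.8. As dates: 3/16 is later than 3/8 (day 16 > day 8).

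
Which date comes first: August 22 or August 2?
August 2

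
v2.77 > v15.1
False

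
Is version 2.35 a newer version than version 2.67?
No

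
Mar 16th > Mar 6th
True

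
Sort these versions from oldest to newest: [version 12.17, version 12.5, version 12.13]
[version 12.5, version 12.13, version 12.17]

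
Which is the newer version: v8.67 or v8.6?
v8.67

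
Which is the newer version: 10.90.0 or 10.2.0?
10.90.0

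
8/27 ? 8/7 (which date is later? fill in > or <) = >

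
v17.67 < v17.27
False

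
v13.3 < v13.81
True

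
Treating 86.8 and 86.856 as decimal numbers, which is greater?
86.856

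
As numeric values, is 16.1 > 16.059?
True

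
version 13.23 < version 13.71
True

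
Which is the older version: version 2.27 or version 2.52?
version 2.27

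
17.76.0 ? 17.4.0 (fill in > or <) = >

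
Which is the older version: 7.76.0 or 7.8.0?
7.8.0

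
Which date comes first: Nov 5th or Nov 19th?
Nov 5th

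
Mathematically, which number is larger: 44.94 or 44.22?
44.94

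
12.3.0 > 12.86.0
False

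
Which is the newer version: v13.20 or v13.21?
v13.21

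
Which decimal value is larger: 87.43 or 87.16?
87.43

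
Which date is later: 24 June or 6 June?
24 June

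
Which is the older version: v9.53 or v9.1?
v9.1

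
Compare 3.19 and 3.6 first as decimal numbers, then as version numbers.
As decimals: 3.19 < 3.6. As versions: v3.19 > v3.6 (minor version 19 > 6).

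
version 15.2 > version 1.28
True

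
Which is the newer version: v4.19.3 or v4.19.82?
v4.19.82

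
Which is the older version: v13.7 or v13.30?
v13.7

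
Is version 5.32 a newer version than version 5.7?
Yes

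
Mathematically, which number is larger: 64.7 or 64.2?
64.7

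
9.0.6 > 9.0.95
False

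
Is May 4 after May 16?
No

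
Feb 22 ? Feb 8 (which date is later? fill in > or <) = >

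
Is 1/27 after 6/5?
No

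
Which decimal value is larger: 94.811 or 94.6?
94.811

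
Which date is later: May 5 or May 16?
May 16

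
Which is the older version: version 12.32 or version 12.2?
version 12.2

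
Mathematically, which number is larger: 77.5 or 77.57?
77.57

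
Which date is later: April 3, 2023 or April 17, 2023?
April 17, 2023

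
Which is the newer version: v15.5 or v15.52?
v15.52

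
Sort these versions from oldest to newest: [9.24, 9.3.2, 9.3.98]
[9.3.2, 9.3.98, 9.24]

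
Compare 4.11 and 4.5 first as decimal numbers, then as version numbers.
As decimals: 4.11 < 4.5. As versions: v4.11 > v4.5 (minor version 11 > 5).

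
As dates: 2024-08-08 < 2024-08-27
True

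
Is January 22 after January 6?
Yes. Day 22 comes after day 6 in January — this is a date comparison, not a decimal one (the decimal 1.22 would be smaller than 1.6).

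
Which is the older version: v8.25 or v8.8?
v8.8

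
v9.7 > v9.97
False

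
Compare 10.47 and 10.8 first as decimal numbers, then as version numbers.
As decimals: 10.47 < 10.8. As versions: v10.47 > v10.8 (minor version 47 > 8).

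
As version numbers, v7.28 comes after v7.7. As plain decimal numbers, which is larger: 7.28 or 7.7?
7.7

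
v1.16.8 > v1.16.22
False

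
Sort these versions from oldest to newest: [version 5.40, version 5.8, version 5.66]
[version 5.8, version 5.40, version 5.66]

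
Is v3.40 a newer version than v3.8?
Yes. Version numbers are compared segment by segment as integers, not as decimals: minor version 40 > 8, so v3.40 > v3.8 (even though the decimal 3.40 < 3.8).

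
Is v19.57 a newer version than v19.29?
Yes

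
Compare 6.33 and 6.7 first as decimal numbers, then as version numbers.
As decimals: 6.33 < 6.7. As versions: v6.33 > v6.7 (minor version 33 > 7).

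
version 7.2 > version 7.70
False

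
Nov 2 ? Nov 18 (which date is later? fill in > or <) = <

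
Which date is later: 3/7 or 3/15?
3/15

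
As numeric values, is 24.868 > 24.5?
True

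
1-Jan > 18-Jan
False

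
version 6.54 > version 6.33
True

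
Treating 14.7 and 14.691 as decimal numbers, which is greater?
14.7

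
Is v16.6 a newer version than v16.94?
No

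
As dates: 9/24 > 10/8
False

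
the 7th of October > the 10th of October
False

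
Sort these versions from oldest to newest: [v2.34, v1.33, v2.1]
[v1.33, v2.1, v2.34]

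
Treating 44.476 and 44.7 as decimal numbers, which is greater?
44.7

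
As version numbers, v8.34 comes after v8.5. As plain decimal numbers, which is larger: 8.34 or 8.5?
8.5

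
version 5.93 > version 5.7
True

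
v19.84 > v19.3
True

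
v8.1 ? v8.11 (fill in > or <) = <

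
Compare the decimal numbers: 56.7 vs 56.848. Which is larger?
56.848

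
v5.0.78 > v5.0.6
True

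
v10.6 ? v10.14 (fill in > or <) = <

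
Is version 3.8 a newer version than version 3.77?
No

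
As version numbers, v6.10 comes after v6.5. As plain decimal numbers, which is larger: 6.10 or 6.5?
6.5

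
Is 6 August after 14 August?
No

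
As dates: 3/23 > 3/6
True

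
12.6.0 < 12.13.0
True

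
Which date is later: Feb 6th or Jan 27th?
Feb 6th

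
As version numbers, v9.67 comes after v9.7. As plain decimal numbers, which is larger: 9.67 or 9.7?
9.7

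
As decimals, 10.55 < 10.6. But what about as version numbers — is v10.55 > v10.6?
True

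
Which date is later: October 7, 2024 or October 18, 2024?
October 18, 2024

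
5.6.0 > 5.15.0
False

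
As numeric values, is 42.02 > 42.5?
False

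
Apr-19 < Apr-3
False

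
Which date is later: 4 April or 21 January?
4 April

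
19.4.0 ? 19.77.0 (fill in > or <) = <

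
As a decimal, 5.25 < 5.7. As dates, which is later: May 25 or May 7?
May 25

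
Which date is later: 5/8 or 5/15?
5/15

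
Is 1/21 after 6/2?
No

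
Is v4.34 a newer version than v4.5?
Yes. Version numbers are compared segment by segment as integers, not as decimals: minor version 34 > 5, so v4.34 > v4.5 (even though the decimal 4.34 < 4.5).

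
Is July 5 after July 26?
No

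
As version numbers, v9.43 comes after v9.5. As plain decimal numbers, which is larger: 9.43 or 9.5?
9.5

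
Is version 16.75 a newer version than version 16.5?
Yes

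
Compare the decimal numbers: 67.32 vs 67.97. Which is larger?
67.97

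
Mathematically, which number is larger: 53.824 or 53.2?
53.824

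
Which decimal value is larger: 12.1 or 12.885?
12.885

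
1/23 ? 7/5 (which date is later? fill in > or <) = <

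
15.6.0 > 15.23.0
False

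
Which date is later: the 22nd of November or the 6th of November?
the 22nd of November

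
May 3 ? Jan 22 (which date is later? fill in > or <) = >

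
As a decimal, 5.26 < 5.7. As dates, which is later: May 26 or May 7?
May 26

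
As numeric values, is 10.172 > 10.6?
False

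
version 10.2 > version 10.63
False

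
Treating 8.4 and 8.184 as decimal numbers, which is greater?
8.4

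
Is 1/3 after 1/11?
No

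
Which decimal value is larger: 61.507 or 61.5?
61.507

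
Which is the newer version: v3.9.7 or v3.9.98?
v3.9.98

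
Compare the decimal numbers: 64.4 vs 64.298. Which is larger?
64.4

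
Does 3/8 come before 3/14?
Yes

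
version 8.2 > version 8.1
True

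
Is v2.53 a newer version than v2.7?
Yes. Version numbers are compared segment by segment as integers, not as decimals: minor version 53 > 7, so v2.53 > v2.7 (even though the decimal 2.53 < 2.7).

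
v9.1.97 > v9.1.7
True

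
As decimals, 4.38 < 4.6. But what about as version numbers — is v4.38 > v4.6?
True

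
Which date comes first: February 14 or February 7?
February 7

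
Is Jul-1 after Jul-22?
No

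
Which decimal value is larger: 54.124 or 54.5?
54.5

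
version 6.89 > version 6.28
True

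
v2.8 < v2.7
False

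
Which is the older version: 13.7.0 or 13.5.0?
13.5.0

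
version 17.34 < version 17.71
True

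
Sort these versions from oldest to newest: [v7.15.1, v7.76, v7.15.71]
[v7.15.1, v7.15.71, v7.76]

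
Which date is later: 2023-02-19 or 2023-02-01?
2023-02-19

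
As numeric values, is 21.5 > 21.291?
True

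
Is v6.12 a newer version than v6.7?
Yes. Version numbers are compared segment by segment as integers, not as decimals: minor version 12 > 7, so v6.12 > v6.7 (even though the decimal 6.12 < 6.7).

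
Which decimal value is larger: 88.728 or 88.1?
88.728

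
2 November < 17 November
True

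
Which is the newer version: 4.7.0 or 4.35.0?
4.35.0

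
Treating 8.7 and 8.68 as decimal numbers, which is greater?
8.7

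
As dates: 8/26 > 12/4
False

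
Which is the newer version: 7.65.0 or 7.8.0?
7.65.0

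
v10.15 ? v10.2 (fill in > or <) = >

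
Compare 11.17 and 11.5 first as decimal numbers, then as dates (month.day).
As decimals: 11.17 < 11.5. As dates: 11/17 is later than 11/5 (day 17 > day 5).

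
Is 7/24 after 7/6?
Yes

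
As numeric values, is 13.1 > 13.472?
False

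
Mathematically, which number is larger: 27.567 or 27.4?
27.567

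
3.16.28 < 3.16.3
False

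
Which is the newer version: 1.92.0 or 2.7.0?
2.7.0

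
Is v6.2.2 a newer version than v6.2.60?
No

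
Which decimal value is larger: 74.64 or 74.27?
74.64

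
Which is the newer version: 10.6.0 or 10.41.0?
10.41.0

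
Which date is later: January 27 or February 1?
February 1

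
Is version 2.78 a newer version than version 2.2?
Yes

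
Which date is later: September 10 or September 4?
September 10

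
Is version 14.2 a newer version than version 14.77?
No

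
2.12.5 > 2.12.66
False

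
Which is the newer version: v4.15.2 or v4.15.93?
v4.15.93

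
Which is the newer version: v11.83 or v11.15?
v11.83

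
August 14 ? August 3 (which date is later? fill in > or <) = >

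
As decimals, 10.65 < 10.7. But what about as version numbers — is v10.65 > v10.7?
True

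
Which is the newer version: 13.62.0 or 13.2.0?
13.62.0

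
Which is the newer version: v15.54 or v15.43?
v15.54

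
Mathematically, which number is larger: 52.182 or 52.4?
52.4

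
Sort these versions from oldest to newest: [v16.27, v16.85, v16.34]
[v16.27, v16.34, v16.85]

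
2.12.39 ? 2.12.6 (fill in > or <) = >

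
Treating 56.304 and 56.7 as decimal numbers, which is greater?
56.7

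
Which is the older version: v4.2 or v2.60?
v2.60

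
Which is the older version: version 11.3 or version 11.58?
version 11.3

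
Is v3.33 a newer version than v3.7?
Yes. Version numbers are compared segment by segment as integers, not as decimals: minor version 33 > 7, so v3.33 > v3.7 (even though the decimal 3.33 < 3.7).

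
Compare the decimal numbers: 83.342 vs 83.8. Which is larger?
83.8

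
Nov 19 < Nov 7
False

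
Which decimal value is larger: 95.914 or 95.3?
95.914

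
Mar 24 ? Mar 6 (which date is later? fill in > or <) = >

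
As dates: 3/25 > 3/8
True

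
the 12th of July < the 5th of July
False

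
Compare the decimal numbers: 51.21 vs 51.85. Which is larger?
51.85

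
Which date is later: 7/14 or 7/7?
7/14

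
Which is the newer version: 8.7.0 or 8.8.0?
8.8.0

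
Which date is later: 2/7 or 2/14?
2/14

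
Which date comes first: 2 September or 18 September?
2 September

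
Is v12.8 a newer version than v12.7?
Yes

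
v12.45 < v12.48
True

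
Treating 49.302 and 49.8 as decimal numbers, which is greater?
49.8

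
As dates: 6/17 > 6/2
True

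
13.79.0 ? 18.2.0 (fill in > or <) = <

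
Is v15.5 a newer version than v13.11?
Yes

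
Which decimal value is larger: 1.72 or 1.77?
1.77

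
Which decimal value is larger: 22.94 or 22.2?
22.94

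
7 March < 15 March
True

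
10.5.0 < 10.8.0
True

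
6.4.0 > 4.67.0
True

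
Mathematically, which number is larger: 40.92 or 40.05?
40.92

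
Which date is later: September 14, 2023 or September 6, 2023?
September 14, 2023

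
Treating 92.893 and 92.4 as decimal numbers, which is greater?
92.893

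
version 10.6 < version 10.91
True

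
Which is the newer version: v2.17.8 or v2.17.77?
v2.17.77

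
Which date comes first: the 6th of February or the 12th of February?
the 6th of February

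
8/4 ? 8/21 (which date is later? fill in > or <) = <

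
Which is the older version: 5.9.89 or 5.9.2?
5.9.2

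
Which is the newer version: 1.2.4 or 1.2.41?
1.2.41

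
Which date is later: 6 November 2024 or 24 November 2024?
24 November 2024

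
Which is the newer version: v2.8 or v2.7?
v2.8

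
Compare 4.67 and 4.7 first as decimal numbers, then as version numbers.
As decimals: 4.67 < 4.7. As versions: v4.67 > v4.7 (minor version 67 > 7).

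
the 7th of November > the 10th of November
False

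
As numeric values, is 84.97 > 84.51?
True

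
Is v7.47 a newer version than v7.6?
Yes. Version numbers are compared segment by segment as integers, not as decimals: minor version 47 > 6, so v7.47 > v7.6 (even though the decimal 7.47 < 7.6).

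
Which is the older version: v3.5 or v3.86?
v3.5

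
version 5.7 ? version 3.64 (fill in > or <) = >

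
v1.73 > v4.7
False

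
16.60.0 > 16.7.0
True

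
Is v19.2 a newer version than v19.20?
No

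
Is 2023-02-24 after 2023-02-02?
Yes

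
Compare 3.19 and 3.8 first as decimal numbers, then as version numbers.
As decimals: 3.19 < 3.8. As versions: v3.19 > v3.8 (minor version 19 > 8).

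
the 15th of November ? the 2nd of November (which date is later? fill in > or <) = >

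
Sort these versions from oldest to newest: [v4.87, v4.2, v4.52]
[v4.2, v4.52, v4.87]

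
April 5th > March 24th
True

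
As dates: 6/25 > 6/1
True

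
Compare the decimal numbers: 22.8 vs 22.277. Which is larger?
22.8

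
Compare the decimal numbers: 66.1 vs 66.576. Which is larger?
66.576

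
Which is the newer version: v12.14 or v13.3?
v13.3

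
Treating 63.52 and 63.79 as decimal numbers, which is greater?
63.79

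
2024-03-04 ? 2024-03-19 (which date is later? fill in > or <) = <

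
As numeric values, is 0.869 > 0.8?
True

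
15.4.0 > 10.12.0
True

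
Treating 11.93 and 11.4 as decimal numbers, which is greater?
11.93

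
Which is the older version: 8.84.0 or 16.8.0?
8.84.0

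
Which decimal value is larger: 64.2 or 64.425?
64.425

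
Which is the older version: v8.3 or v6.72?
v6.72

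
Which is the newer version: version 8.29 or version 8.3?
version 8.29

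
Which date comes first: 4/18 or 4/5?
4/5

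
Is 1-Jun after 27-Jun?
No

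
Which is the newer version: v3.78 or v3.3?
v3.78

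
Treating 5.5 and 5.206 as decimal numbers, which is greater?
5.5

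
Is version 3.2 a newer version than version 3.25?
No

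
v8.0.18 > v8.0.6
True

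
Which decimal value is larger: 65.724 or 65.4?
65.724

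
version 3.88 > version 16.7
False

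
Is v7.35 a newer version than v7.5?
Yes. Version numbers are compared segment by segment as integers, not as decimals: minor version 35 > 5, so v7.35 > v7.5 (even though the decimal 7.35 < 7.5).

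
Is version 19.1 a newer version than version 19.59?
No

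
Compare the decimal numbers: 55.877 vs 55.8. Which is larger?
55.877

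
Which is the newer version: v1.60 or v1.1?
v1.60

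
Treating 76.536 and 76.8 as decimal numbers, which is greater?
76.8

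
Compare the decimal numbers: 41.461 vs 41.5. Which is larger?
41.5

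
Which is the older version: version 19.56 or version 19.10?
version 19.10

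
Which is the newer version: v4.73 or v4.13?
v4.73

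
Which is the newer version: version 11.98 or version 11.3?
version 11.98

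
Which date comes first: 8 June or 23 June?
8 June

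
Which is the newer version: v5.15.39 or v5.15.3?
v5.15.39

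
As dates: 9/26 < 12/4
True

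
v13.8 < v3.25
False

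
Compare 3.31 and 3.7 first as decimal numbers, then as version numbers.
As decimals: 3.31 < 3.7. As versions: v3.31 > v3.7 (minor version 31 > 7).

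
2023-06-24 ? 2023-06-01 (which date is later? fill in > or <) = >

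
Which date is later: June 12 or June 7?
June 12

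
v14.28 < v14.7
False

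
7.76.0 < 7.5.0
False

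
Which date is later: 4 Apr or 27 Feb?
4 Apr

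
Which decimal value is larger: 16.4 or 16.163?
16.4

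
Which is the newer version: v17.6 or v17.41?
v17.41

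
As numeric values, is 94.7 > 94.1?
True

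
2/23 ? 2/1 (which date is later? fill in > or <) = >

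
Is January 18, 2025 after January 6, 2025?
Yes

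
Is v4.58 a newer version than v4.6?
Yes. Version numbers are compared segment by segment as integers, not as decimals: minor version 58 > 6, so v4.58 > v4.6 (even though the decimal 4.58 < 4.6).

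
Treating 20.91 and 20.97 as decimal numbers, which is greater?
20.97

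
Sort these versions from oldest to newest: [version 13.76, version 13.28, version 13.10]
[version 13.10, version 13.28, version 13.76]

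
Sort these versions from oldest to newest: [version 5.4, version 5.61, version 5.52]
[version 5.4, version 5.52, version 5.61]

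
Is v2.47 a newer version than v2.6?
Yes. Version numbers are compared segment by segment as integers, not as decimals: minor version 47 > 6, so v2.47 > v2.6 (even though the decimal 2.47 < 2.6).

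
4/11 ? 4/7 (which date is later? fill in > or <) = >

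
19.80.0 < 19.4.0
False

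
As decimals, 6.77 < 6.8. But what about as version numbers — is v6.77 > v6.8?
True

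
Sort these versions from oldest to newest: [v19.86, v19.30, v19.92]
[v19.30, v19.86, v19.92]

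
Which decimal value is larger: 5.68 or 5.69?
5.69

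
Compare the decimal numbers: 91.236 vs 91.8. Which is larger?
91.8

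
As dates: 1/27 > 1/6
True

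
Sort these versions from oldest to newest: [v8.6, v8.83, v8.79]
[v8.6, v8.79, v8.83]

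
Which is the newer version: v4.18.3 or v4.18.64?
v4.18.64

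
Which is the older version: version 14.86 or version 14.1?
version 14.1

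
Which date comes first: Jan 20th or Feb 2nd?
Jan 20th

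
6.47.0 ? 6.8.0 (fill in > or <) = >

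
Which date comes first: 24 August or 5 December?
24 August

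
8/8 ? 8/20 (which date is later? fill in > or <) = <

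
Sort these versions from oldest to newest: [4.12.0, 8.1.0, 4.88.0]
[4.12.0, 4.88.0, 8.1.0]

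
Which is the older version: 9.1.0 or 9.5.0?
9.1.0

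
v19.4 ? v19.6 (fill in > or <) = <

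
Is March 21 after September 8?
No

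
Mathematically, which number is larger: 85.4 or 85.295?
85.4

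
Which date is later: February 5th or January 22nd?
February 5th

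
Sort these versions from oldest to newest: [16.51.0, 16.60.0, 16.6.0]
[16.6.0, 16.51.0, 16.60.0]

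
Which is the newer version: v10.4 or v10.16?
v10.16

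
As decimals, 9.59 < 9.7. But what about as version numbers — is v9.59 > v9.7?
True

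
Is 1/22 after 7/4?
No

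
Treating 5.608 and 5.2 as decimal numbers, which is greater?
5.608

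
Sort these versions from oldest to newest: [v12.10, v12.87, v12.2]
[v12.2, v12.10, v12.87]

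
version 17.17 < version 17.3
False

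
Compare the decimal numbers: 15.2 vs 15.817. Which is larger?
15.817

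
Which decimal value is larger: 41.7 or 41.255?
41.7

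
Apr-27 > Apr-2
True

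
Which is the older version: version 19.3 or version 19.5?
version 19.3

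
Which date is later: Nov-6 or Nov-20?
Nov-20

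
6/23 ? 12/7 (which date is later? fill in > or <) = <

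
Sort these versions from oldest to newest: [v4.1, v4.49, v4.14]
[v4.1, v4.14, v4.49]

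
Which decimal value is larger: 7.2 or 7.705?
7.705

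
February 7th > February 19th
False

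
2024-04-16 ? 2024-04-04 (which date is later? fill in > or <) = >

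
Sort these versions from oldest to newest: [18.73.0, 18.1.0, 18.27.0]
[18.1.0, 18.27.0, 18.73.0]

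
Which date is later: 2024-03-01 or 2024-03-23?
2024-03-23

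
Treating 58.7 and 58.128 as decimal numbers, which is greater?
58.7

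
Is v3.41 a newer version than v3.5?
Yes. Version numbers are compared segment by segment as integers, not as decimals: minor version 41 > 5, so v3.41 > v3.5 (even though the decimal 3.41 < 3.5).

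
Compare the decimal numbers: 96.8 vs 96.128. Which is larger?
96.8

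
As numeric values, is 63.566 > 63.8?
False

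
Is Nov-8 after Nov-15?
No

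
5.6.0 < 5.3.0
False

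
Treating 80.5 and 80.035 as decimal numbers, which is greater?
80.5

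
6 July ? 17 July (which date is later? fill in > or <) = <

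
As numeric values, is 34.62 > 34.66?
False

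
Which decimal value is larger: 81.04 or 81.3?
81.3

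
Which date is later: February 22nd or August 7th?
August 7th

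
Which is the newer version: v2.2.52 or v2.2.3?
v2.2.52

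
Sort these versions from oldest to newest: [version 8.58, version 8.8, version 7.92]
[version 7.92, version 8.8, version 8.58]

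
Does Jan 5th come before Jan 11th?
Yes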